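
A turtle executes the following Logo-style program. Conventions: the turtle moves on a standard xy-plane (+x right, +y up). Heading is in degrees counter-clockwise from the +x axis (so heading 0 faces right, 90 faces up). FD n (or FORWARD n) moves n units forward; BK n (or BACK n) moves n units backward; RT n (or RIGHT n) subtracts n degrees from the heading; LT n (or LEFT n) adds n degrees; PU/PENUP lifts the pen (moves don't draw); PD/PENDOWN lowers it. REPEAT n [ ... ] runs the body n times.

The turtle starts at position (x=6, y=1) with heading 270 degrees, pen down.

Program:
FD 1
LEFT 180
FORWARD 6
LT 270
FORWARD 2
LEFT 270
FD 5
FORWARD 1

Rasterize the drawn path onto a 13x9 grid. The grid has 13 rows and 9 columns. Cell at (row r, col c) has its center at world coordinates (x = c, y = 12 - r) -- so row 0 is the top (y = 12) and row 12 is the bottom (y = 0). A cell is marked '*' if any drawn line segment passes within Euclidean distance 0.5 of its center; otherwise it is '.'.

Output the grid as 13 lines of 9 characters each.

Answer: .........
.........
.........
.........
.........
.........
......***
......*.*
......*.*
......*.*
......*.*
......*.*
......*.*

Derivation:
Segment 0: (6,1) -> (6,0)
Segment 1: (6,0) -> (6,6)
Segment 2: (6,6) -> (8,6)
Segment 3: (8,6) -> (8,1)
Segment 4: (8,1) -> (8,-0)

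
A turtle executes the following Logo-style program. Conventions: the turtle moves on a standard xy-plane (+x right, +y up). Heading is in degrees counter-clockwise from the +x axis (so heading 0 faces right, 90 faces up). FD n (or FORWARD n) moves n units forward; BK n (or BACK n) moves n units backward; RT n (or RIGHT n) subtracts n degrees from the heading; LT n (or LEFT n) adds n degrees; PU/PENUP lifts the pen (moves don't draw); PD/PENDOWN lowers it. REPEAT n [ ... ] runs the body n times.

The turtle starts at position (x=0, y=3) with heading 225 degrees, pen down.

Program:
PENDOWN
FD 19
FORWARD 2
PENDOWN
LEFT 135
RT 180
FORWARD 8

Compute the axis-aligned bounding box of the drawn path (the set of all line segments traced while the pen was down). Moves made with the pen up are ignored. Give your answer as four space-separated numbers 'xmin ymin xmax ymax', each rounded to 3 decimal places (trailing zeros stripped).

Executing turtle program step by step:
Start: pos=(0,3), heading=225, pen down
PD: pen down
FD 19: (0,3) -> (-13.435,-10.435) [heading=225, draw]
FD 2: (-13.435,-10.435) -> (-14.849,-11.849) [heading=225, draw]
PD: pen down
LT 135: heading 225 -> 0
RT 180: heading 0 -> 180
FD 8: (-14.849,-11.849) -> (-22.849,-11.849) [heading=180, draw]
Final: pos=(-22.849,-11.849), heading=180, 3 segment(s) drawn

Segment endpoints: x in {-22.849, -14.849, -13.435, 0}, y in {-11.849, -11.849, -10.435, 3}
xmin=-22.849, ymin=-11.849, xmax=0, ymax=3

Answer: -22.849 -11.849 0 3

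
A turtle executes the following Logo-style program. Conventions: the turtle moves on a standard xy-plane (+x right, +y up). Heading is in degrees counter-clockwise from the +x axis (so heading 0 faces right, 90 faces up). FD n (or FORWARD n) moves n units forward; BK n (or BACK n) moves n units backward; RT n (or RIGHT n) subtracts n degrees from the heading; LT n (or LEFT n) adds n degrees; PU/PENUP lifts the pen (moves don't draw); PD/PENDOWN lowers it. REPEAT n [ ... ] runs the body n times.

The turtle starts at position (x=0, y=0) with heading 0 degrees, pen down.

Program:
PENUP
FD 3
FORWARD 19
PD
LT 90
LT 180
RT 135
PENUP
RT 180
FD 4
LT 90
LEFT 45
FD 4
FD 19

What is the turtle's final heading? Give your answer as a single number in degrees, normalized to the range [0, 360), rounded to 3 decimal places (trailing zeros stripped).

Executing turtle program step by step:
Start: pos=(0,0), heading=0, pen down
PU: pen up
FD 3: (0,0) -> (3,0) [heading=0, move]
FD 19: (3,0) -> (22,0) [heading=0, move]
PD: pen down
LT 90: heading 0 -> 90
LT 180: heading 90 -> 270
RT 135: heading 270 -> 135
PU: pen up
RT 180: heading 135 -> 315
FD 4: (22,0) -> (24.828,-2.828) [heading=315, move]
LT 90: heading 315 -> 45
LT 45: heading 45 -> 90
FD 4: (24.828,-2.828) -> (24.828,1.172) [heading=90, move]
FD 19: (24.828,1.172) -> (24.828,20.172) [heading=90, move]
Final: pos=(24.828,20.172), heading=90, 0 segment(s) drawn

Answer: 90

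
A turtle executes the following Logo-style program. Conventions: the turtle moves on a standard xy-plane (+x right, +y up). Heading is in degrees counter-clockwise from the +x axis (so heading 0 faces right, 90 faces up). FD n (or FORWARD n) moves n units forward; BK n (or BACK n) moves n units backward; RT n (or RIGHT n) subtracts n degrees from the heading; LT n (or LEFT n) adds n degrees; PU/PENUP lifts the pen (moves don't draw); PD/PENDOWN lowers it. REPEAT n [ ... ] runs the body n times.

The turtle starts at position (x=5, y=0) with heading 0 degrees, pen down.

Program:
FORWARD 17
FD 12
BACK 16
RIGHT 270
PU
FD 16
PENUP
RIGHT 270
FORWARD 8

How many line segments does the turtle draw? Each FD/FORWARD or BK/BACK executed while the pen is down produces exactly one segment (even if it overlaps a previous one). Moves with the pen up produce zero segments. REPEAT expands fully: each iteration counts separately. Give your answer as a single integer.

Executing turtle program step by step:
Start: pos=(5,0), heading=0, pen down
FD 17: (5,0) -> (22,0) [heading=0, draw]
FD 12: (22,0) -> (34,0) [heading=0, draw]
BK 16: (34,0) -> (18,0) [heading=0, draw]
RT 270: heading 0 -> 90
PU: pen up
FD 16: (18,0) -> (18,16) [heading=90, move]
PU: pen up
RT 270: heading 90 -> 180
FD 8: (18,16) -> (10,16) [heading=180, move]
Final: pos=(10,16), heading=180, 3 segment(s) drawn
Segments drawn: 3

Answer: 3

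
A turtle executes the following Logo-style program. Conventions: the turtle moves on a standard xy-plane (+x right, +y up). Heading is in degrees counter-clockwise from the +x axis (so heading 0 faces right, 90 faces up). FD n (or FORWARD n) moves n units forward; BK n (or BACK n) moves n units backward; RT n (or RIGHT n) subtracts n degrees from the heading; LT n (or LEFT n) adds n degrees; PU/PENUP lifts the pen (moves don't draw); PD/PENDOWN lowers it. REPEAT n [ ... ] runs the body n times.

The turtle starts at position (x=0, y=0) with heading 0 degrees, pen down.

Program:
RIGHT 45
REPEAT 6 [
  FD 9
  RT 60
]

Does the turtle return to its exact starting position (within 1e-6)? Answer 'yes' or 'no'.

Answer: yes

Derivation:
Executing turtle program step by step:
Start: pos=(0,0), heading=0, pen down
RT 45: heading 0 -> 315
REPEAT 6 [
  -- iteration 1/6 --
  FD 9: (0,0) -> (6.364,-6.364) [heading=315, draw]
  RT 60: heading 315 -> 255
  -- iteration 2/6 --
  FD 9: (6.364,-6.364) -> (4.035,-15.057) [heading=255, draw]
  RT 60: heading 255 -> 195
  -- iteration 3/6 --
  FD 9: (4.035,-15.057) -> (-4.659,-17.387) [heading=195, draw]
  RT 60: heading 195 -> 135
  -- iteration 4/6 --
  FD 9: (-4.659,-17.387) -> (-11.023,-11.023) [heading=135, draw]
  RT 60: heading 135 -> 75
  -- iteration 5/6 --
  FD 9: (-11.023,-11.023) -> (-8.693,-2.329) [heading=75, draw]
  RT 60: heading 75 -> 15
  -- iteration 6/6 --
  FD 9: (-8.693,-2.329) -> (0,0) [heading=15, draw]
  RT 60: heading 15 -> 315
]
Final: pos=(0,0), heading=315, 6 segment(s) drawn

Start position: (0, 0)
Final position: (0, 0)
Distance = 0; < 1e-6 -> CLOSED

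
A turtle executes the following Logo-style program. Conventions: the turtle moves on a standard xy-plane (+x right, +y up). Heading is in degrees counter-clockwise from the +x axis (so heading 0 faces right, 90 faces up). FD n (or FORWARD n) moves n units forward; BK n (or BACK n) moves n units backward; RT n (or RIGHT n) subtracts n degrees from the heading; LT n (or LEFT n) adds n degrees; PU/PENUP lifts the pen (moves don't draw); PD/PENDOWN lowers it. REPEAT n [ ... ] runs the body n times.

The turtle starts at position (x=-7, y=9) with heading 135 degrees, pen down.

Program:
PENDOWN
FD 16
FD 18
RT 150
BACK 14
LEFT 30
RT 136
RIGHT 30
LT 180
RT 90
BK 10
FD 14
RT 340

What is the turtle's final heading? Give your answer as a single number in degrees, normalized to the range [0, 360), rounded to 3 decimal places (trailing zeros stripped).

Answer: 319

Derivation:
Executing turtle program step by step:
Start: pos=(-7,9), heading=135, pen down
PD: pen down
FD 16: (-7,9) -> (-18.314,20.314) [heading=135, draw]
FD 18: (-18.314,20.314) -> (-31.042,33.042) [heading=135, draw]
RT 150: heading 135 -> 345
BK 14: (-31.042,33.042) -> (-44.565,36.665) [heading=345, draw]
LT 30: heading 345 -> 15
RT 136: heading 15 -> 239
RT 30: heading 239 -> 209
LT 180: heading 209 -> 29
RT 90: heading 29 -> 299
BK 10: (-44.565,36.665) -> (-49.413,45.411) [heading=299, draw]
FD 14: (-49.413,45.411) -> (-42.625,33.167) [heading=299, draw]
RT 340: heading 299 -> 319
Final: pos=(-42.625,33.167), heading=319, 5 segment(s) drawn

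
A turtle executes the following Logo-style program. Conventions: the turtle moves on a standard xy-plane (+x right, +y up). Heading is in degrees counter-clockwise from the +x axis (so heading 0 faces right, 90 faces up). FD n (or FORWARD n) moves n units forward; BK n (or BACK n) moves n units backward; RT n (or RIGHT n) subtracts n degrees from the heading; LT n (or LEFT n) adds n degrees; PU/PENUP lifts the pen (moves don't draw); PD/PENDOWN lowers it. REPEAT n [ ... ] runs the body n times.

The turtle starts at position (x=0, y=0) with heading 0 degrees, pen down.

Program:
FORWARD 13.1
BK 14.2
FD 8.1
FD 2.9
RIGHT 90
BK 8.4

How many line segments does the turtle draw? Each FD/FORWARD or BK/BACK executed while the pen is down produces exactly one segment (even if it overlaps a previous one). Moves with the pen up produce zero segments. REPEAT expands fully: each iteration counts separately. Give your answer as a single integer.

Executing turtle program step by step:
Start: pos=(0,0), heading=0, pen down
FD 13.1: (0,0) -> (13.1,0) [heading=0, draw]
BK 14.2: (13.1,0) -> (-1.1,0) [heading=0, draw]
FD 8.1: (-1.1,0) -> (7,0) [heading=0, draw]
FD 2.9: (7,0) -> (9.9,0) [heading=0, draw]
RT 90: heading 0 -> 270
BK 8.4: (9.9,0) -> (9.9,8.4) [heading=270, draw]
Final: pos=(9.9,8.4), heading=270, 5 segment(s) drawn
Segments drawn: 5

Answer: 5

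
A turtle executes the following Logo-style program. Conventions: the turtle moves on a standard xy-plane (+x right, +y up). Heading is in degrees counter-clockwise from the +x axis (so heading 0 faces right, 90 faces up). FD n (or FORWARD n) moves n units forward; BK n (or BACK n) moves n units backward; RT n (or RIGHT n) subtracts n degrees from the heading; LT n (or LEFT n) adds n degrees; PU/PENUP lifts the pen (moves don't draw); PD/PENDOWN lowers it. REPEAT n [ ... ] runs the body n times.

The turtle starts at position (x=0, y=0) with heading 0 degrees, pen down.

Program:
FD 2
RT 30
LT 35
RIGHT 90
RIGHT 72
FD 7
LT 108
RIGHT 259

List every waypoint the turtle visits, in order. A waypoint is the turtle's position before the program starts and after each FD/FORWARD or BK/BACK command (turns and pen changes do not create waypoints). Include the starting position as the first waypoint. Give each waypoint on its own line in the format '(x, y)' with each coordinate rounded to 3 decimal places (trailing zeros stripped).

Answer: (0, 0)
(2, 0)
(-4.444, -2.735)

Derivation:
Executing turtle program step by step:
Start: pos=(0,0), heading=0, pen down
FD 2: (0,0) -> (2,0) [heading=0, draw]
RT 30: heading 0 -> 330
LT 35: heading 330 -> 5
RT 90: heading 5 -> 275
RT 72: heading 275 -> 203
FD 7: (2,0) -> (-4.444,-2.735) [heading=203, draw]
LT 108: heading 203 -> 311
RT 259: heading 311 -> 52
Final: pos=(-4.444,-2.735), heading=52, 2 segment(s) drawn
Waypoints (3 total):
(0, 0)
(2, 0)
(-4.444, -2.735)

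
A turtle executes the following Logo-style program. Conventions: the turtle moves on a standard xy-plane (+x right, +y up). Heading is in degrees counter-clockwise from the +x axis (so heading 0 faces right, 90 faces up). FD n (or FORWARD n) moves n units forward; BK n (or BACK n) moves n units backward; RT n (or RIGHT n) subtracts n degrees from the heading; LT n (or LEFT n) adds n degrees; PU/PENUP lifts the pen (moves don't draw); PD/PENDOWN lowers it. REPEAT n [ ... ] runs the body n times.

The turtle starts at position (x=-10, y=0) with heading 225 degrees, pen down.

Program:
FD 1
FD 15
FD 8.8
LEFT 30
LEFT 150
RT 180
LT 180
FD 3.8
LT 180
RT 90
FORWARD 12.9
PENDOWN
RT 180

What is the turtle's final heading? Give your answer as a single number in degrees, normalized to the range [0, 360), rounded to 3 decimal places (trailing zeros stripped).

Executing turtle program step by step:
Start: pos=(-10,0), heading=225, pen down
FD 1: (-10,0) -> (-10.707,-0.707) [heading=225, draw]
FD 15: (-10.707,-0.707) -> (-21.314,-11.314) [heading=225, draw]
FD 8.8: (-21.314,-11.314) -> (-27.536,-17.536) [heading=225, draw]
LT 30: heading 225 -> 255
LT 150: heading 255 -> 45
RT 180: heading 45 -> 225
LT 180: heading 225 -> 45
FD 3.8: (-27.536,-17.536) -> (-24.849,-14.849) [heading=45, draw]
LT 180: heading 45 -> 225
RT 90: heading 225 -> 135
FD 12.9: (-24.849,-14.849) -> (-33.971,-5.728) [heading=135, draw]
PD: pen down
RT 180: heading 135 -> 315
Final: pos=(-33.971,-5.728), heading=315, 5 segment(s) drawn

Answer: 315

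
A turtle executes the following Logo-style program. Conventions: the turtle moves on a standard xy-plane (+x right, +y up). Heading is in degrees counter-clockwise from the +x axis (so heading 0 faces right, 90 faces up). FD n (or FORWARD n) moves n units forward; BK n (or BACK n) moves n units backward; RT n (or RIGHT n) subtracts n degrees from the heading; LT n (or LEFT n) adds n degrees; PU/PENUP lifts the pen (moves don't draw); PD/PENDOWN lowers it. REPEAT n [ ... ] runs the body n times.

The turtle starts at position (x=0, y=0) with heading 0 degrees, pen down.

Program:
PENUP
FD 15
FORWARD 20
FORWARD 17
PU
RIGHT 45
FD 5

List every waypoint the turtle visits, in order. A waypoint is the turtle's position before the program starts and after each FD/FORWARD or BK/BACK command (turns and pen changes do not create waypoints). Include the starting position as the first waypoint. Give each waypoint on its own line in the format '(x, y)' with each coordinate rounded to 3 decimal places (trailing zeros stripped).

Executing turtle program step by step:
Start: pos=(0,0), heading=0, pen down
PU: pen up
FD 15: (0,0) -> (15,0) [heading=0, move]
FD 20: (15,0) -> (35,0) [heading=0, move]
FD 17: (35,0) -> (52,0) [heading=0, move]
PU: pen up
RT 45: heading 0 -> 315
FD 5: (52,0) -> (55.536,-3.536) [heading=315, move]
Final: pos=(55.536,-3.536), heading=315, 0 segment(s) drawn
Waypoints (5 total):
(0, 0)
(15, 0)
(35, 0)
(52, 0)
(55.536, -3.536)

Answer: (0, 0)
(15, 0)
(35, 0)
(52, 0)
(55.536, -3.536)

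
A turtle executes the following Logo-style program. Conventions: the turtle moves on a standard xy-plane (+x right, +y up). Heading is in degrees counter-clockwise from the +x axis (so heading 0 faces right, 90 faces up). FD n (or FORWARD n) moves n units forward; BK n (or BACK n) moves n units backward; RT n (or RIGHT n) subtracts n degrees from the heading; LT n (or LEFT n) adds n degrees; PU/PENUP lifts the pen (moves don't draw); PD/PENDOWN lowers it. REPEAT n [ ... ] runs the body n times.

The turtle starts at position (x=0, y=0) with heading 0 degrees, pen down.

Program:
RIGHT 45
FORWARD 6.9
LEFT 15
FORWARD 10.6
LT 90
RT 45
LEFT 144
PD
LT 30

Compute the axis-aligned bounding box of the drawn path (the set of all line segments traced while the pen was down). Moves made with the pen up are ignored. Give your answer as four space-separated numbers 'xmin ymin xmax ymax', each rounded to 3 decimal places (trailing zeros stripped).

Executing turtle program step by step:
Start: pos=(0,0), heading=0, pen down
RT 45: heading 0 -> 315
FD 6.9: (0,0) -> (4.879,-4.879) [heading=315, draw]
LT 15: heading 315 -> 330
FD 10.6: (4.879,-4.879) -> (14.059,-10.179) [heading=330, draw]
LT 90: heading 330 -> 60
RT 45: heading 60 -> 15
LT 144: heading 15 -> 159
PD: pen down
LT 30: heading 159 -> 189
Final: pos=(14.059,-10.179), heading=189, 2 segment(s) drawn

Segment endpoints: x in {0, 4.879, 14.059}, y in {-10.179, -4.879, 0}
xmin=0, ymin=-10.179, xmax=14.059, ymax=0

Answer: 0 -10.179 14.059 0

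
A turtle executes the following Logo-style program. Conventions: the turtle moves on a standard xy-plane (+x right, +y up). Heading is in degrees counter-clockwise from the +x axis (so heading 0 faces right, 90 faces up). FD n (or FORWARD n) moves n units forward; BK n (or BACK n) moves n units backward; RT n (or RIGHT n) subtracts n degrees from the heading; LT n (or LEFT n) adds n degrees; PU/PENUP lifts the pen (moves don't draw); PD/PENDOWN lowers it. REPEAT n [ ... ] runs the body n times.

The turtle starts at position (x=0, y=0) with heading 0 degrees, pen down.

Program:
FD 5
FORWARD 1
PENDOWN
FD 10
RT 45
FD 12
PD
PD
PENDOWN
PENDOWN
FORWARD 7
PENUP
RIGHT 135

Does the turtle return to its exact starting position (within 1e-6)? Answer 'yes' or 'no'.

Executing turtle program step by step:
Start: pos=(0,0), heading=0, pen down
FD 5: (0,0) -> (5,0) [heading=0, draw]
FD 1: (5,0) -> (6,0) [heading=0, draw]
PD: pen down
FD 10: (6,0) -> (16,0) [heading=0, draw]
RT 45: heading 0 -> 315
FD 12: (16,0) -> (24.485,-8.485) [heading=315, draw]
PD: pen down
PD: pen down
PD: pen down
PD: pen down
FD 7: (24.485,-8.485) -> (29.435,-13.435) [heading=315, draw]
PU: pen up
RT 135: heading 315 -> 180
Final: pos=(29.435,-13.435), heading=180, 5 segment(s) drawn

Start position: (0, 0)
Final position: (29.435, -13.435)
Distance = 32.356; >= 1e-6 -> NOT closed

Answer: no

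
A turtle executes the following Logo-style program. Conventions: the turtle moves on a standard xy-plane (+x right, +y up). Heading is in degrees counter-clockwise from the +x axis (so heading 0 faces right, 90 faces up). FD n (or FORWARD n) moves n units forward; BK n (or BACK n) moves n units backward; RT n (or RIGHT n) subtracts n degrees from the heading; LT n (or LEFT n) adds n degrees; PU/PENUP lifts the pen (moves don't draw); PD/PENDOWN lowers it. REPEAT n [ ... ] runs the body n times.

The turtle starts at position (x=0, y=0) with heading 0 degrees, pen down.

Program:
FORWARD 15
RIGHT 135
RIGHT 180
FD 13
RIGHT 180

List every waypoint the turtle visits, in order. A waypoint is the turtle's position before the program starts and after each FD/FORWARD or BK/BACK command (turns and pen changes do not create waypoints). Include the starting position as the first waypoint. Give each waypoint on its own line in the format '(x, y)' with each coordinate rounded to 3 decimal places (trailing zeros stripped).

Executing turtle program step by step:
Start: pos=(0,0), heading=0, pen down
FD 15: (0,0) -> (15,0) [heading=0, draw]
RT 135: heading 0 -> 225
RT 180: heading 225 -> 45
FD 13: (15,0) -> (24.192,9.192) [heading=45, draw]
RT 180: heading 45 -> 225
Final: pos=(24.192,9.192), heading=225, 2 segment(s) drawn
Waypoints (3 total):
(0, 0)
(15, 0)
(24.192, 9.192)

Answer: (0, 0)
(15, 0)
(24.192, 9.192)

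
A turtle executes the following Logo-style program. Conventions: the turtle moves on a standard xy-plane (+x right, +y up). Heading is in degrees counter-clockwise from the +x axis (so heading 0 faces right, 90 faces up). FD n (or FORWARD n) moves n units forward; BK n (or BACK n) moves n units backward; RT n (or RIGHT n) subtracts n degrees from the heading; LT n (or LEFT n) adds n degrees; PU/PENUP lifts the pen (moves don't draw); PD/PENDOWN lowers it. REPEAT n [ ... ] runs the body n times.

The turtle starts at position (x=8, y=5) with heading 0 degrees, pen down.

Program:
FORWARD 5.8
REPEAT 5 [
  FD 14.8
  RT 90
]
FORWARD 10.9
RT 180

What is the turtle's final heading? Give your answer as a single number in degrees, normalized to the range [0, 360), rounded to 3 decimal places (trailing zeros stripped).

Executing turtle program step by step:
Start: pos=(8,5), heading=0, pen down
FD 5.8: (8,5) -> (13.8,5) [heading=0, draw]
REPEAT 5 [
  -- iteration 1/5 --
  FD 14.8: (13.8,5) -> (28.6,5) [heading=0, draw]
  RT 90: heading 0 -> 270
  -- iteration 2/5 --
  FD 14.8: (28.6,5) -> (28.6,-9.8) [heading=270, draw]
  RT 90: heading 270 -> 180
  -- iteration 3/5 --
  FD 14.8: (28.6,-9.8) -> (13.8,-9.8) [heading=180, draw]
  RT 90: heading 180 -> 90
  -- iteration 4/5 --
  FD 14.8: (13.8,-9.8) -> (13.8,5) [heading=90, draw]
  RT 90: heading 90 -> 0
  -- iteration 5/5 --
  FD 14.8: (13.8,5) -> (28.6,5) [heading=0, draw]
  RT 90: heading 0 -> 270
]
FD 10.9: (28.6,5) -> (28.6,-5.9) [heading=270, draw]
RT 180: heading 270 -> 90
Final: pos=(28.6,-5.9), heading=90, 7 segment(s) drawn

Answer: 90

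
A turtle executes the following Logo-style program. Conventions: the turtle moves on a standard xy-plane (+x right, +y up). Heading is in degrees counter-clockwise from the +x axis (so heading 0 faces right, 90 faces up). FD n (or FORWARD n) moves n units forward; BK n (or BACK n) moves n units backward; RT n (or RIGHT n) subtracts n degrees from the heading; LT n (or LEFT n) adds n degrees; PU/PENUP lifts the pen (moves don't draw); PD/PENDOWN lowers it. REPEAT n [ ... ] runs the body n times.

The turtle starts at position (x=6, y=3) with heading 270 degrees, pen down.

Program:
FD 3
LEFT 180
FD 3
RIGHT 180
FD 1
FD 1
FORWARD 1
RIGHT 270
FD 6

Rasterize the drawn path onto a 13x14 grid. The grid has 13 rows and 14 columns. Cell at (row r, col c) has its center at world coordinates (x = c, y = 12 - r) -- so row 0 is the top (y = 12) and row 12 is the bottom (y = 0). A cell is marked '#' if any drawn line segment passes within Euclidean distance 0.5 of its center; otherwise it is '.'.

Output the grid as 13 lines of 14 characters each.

Segment 0: (6,3) -> (6,0)
Segment 1: (6,0) -> (6,3)
Segment 2: (6,3) -> (6,2)
Segment 3: (6,2) -> (6,1)
Segment 4: (6,1) -> (6,0)
Segment 5: (6,0) -> (12,0)

Answer: ..............
..............
..............
..............
..............
..............
..............
..............
..............
......#.......
......#.......
......#.......
......#######.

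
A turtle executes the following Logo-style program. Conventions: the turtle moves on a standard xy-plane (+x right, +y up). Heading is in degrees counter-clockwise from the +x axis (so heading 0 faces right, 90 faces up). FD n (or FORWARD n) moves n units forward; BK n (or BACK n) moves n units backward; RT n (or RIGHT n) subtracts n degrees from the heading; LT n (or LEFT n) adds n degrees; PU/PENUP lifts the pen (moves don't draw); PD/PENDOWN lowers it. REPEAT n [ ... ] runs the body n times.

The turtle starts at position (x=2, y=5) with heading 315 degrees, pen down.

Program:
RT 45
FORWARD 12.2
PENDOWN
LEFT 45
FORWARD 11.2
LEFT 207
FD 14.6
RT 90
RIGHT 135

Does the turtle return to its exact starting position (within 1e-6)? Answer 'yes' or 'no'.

Answer: no

Derivation:
Executing turtle program step by step:
Start: pos=(2,5), heading=315, pen down
RT 45: heading 315 -> 270
FD 12.2: (2,5) -> (2,-7.2) [heading=270, draw]
PD: pen down
LT 45: heading 270 -> 315
FD 11.2: (2,-7.2) -> (9.92,-15.12) [heading=315, draw]
LT 207: heading 315 -> 162
FD 14.6: (9.92,-15.12) -> (-3.966,-10.608) [heading=162, draw]
RT 90: heading 162 -> 72
RT 135: heading 72 -> 297
Final: pos=(-3.966,-10.608), heading=297, 3 segment(s) drawn

Start position: (2, 5)
Final position: (-3.966, -10.608)
Distance = 16.709; >= 1e-6 -> NOT closed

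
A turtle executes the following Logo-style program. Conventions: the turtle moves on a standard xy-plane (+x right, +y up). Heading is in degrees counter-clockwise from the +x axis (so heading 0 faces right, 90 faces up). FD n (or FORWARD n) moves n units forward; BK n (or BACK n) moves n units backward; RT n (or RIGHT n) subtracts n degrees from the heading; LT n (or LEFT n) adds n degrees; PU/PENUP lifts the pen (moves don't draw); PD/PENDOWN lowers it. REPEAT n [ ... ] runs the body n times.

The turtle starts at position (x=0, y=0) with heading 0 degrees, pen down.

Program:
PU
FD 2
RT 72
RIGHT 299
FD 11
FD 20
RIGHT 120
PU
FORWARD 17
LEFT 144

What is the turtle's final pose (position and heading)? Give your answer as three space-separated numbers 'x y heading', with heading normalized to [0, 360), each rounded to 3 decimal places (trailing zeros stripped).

Answer: 21.277 -18.745 13

Derivation:
Executing turtle program step by step:
Start: pos=(0,0), heading=0, pen down
PU: pen up
FD 2: (0,0) -> (2,0) [heading=0, move]
RT 72: heading 0 -> 288
RT 299: heading 288 -> 349
FD 11: (2,0) -> (12.798,-2.099) [heading=349, move]
FD 20: (12.798,-2.099) -> (32.43,-5.915) [heading=349, move]
RT 120: heading 349 -> 229
PU: pen up
FD 17: (32.43,-5.915) -> (21.277,-18.745) [heading=229, move]
LT 144: heading 229 -> 13
Final: pos=(21.277,-18.745), heading=13, 0 segment(s) drawn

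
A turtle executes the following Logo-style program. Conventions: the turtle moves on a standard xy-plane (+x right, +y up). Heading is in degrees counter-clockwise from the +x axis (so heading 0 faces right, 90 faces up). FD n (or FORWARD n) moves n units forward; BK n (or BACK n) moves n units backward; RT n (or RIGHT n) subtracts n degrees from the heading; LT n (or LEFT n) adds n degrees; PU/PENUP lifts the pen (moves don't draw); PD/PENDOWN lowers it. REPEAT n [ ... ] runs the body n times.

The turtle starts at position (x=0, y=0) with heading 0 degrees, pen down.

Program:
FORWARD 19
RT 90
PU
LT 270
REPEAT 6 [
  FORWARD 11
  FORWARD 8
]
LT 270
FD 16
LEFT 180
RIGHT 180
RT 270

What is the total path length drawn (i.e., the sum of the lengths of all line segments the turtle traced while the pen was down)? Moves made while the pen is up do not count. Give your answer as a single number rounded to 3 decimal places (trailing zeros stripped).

Executing turtle program step by step:
Start: pos=(0,0), heading=0, pen down
FD 19: (0,0) -> (19,0) [heading=0, draw]
RT 90: heading 0 -> 270
PU: pen up
LT 270: heading 270 -> 180
REPEAT 6 [
  -- iteration 1/6 --
  FD 11: (19,0) -> (8,0) [heading=180, move]
  FD 8: (8,0) -> (0,0) [heading=180, move]
  -- iteration 2/6 --
  FD 11: (0,0) -> (-11,0) [heading=180, move]
  FD 8: (-11,0) -> (-19,0) [heading=180, move]
  -- iteration 3/6 --
  FD 11: (-19,0) -> (-30,0) [heading=180, move]
  FD 8: (-30,0) -> (-38,0) [heading=180, move]
  -- iteration 4/6 --
  FD 11: (-38,0) -> (-49,0) [heading=180, move]
  FD 8: (-49,0) -> (-57,0) [heading=180, move]
  -- iteration 5/6 --
  FD 11: (-57,0) -> (-68,0) [heading=180, move]
  FD 8: (-68,0) -> (-76,0) [heading=180, move]
  -- iteration 6/6 --
  FD 11: (-76,0) -> (-87,0) [heading=180, move]
  FD 8: (-87,0) -> (-95,0) [heading=180, move]
]
LT 270: heading 180 -> 90
FD 16: (-95,0) -> (-95,16) [heading=90, move]
LT 180: heading 90 -> 270
RT 180: heading 270 -> 90
RT 270: heading 90 -> 180
Final: pos=(-95,16), heading=180, 1 segment(s) drawn

Segment lengths:
  seg 1: (0,0) -> (19,0), length = 19
Total = 19

Answer: 19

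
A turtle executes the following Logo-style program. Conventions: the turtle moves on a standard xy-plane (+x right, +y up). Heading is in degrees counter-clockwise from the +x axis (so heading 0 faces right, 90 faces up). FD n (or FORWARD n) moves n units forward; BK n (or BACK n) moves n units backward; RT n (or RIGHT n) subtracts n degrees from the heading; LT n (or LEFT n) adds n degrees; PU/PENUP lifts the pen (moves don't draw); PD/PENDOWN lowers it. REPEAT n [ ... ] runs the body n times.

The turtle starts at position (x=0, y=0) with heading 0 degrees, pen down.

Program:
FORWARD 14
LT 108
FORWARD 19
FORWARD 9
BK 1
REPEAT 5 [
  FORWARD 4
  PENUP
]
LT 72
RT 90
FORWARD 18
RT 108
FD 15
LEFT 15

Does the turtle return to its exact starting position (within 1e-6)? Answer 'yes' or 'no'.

Executing turtle program step by step:
Start: pos=(0,0), heading=0, pen down
FD 14: (0,0) -> (14,0) [heading=0, draw]
LT 108: heading 0 -> 108
FD 19: (14,0) -> (8.129,18.07) [heading=108, draw]
FD 9: (8.129,18.07) -> (5.348,26.63) [heading=108, draw]
BK 1: (5.348,26.63) -> (5.657,25.679) [heading=108, draw]
REPEAT 5 [
  -- iteration 1/5 --
  FD 4: (5.657,25.679) -> (4.42,29.483) [heading=108, draw]
  PU: pen up
  -- iteration 2/5 --
  FD 4: (4.42,29.483) -> (3.184,33.287) [heading=108, move]
  PU: pen up
  -- iteration 3/5 --
  FD 4: (3.184,33.287) -> (1.948,37.091) [heading=108, move]
  PU: pen up
  -- iteration 4/5 --
  FD 4: (1.948,37.091) -> (0.712,40.895) [heading=108, move]
  PU: pen up
  -- iteration 5/5 --
  FD 4: (0.712,40.895) -> (-0.524,44.7) [heading=108, move]
  PU: pen up
]
LT 72: heading 108 -> 180
RT 90: heading 180 -> 90
FD 18: (-0.524,44.7) -> (-0.524,62.7) [heading=90, move]
RT 108: heading 90 -> 342
FD 15: (-0.524,62.7) -> (13.742,58.064) [heading=342, move]
LT 15: heading 342 -> 357
Final: pos=(13.742,58.064), heading=357, 5 segment(s) drawn

Start position: (0, 0)
Final position: (13.742, 58.064)
Distance = 59.668; >= 1e-6 -> NOT closed

Answer: no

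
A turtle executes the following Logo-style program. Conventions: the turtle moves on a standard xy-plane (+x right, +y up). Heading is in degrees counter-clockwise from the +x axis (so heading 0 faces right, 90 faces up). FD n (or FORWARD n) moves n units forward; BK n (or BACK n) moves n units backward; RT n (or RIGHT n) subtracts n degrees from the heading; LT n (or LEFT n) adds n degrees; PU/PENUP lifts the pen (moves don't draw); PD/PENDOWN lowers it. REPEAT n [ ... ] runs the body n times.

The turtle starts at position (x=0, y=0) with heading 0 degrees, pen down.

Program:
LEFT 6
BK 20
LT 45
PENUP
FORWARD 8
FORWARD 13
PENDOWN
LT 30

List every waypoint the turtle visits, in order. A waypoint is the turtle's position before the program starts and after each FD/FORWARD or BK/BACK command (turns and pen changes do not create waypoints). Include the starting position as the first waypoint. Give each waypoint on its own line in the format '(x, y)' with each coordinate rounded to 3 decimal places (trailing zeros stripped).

Executing turtle program step by step:
Start: pos=(0,0), heading=0, pen down
LT 6: heading 0 -> 6
BK 20: (0,0) -> (-19.89,-2.091) [heading=6, draw]
LT 45: heading 6 -> 51
PU: pen up
FD 8: (-19.89,-2.091) -> (-14.856,4.127) [heading=51, move]
FD 13: (-14.856,4.127) -> (-6.675,14.229) [heading=51, move]
PD: pen down
LT 30: heading 51 -> 81
Final: pos=(-6.675,14.229), heading=81, 1 segment(s) drawn
Waypoints (4 total):
(0, 0)
(-19.89, -2.091)
(-14.856, 4.127)
(-6.675, 14.229)

Answer: (0, 0)
(-19.89, -2.091)
(-14.856, 4.127)
(-6.675, 14.229)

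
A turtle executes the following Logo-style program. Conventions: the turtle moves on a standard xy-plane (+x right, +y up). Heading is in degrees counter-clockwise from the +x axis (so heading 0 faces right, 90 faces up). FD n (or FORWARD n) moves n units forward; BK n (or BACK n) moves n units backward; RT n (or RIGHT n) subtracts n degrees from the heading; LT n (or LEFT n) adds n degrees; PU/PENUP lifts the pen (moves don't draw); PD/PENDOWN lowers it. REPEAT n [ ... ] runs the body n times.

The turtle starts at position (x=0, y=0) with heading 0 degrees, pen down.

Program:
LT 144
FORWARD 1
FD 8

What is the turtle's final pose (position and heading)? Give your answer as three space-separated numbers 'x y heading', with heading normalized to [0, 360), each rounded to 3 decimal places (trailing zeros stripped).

Answer: -7.281 5.29 144

Derivation:
Executing turtle program step by step:
Start: pos=(0,0), heading=0, pen down
LT 144: heading 0 -> 144
FD 1: (0,0) -> (-0.809,0.588) [heading=144, draw]
FD 8: (-0.809,0.588) -> (-7.281,5.29) [heading=144, draw]
Final: pos=(-7.281,5.29), heading=144, 2 segment(s) drawn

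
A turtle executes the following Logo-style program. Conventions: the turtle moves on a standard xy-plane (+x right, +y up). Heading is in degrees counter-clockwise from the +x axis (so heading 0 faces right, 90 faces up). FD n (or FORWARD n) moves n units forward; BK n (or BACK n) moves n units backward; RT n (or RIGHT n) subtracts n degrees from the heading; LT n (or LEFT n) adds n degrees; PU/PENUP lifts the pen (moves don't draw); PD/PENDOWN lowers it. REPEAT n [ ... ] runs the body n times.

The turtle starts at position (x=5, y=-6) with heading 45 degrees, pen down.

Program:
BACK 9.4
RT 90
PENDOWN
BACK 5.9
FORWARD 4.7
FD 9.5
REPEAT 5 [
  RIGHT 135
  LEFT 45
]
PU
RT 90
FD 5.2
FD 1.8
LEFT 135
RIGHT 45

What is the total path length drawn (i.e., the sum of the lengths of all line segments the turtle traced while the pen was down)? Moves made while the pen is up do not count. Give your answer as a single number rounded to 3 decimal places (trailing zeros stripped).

Answer: 29.5

Derivation:
Executing turtle program step by step:
Start: pos=(5,-6), heading=45, pen down
BK 9.4: (5,-6) -> (-1.647,-12.647) [heading=45, draw]
RT 90: heading 45 -> 315
PD: pen down
BK 5.9: (-1.647,-12.647) -> (-5.819,-8.475) [heading=315, draw]
FD 4.7: (-5.819,-8.475) -> (-2.495,-11.798) [heading=315, draw]
FD 9.5: (-2.495,-11.798) -> (4.222,-18.516) [heading=315, draw]
REPEAT 5 [
  -- iteration 1/5 --
  RT 135: heading 315 -> 180
  LT 45: heading 180 -> 225
  -- iteration 2/5 --
  RT 135: heading 225 -> 90
  LT 45: heading 90 -> 135
  -- iteration 3/5 --
  RT 135: heading 135 -> 0
  LT 45: heading 0 -> 45
  -- iteration 4/5 --
  RT 135: heading 45 -> 270
  LT 45: heading 270 -> 315
  -- iteration 5/5 --
  RT 135: heading 315 -> 180
  LT 45: heading 180 -> 225
]
PU: pen up
RT 90: heading 225 -> 135
FD 5.2: (4.222,-18.516) -> (0.545,-14.839) [heading=135, move]
FD 1.8: (0.545,-14.839) -> (-0.728,-13.566) [heading=135, move]
LT 135: heading 135 -> 270
RT 45: heading 270 -> 225
Final: pos=(-0.728,-13.566), heading=225, 4 segment(s) drawn

Segment lengths:
  seg 1: (5,-6) -> (-1.647,-12.647), length = 9.4
  seg 2: (-1.647,-12.647) -> (-5.819,-8.475), length = 5.9
  seg 3: (-5.819,-8.475) -> (-2.495,-11.798), length = 4.7
  seg 4: (-2.495,-11.798) -> (4.222,-18.516), length = 9.5
Total = 29.5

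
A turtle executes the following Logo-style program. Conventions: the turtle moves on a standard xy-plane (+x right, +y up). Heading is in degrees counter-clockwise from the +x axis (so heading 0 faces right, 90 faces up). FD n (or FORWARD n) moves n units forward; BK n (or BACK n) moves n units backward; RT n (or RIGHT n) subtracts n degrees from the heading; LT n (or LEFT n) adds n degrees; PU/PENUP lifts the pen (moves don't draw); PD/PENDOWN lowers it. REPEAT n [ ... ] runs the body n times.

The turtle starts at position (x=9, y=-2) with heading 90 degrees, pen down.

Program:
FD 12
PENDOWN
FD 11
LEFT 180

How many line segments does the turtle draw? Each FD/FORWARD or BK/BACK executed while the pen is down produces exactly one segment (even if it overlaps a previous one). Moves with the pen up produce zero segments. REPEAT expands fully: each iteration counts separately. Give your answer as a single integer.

Executing turtle program step by step:
Start: pos=(9,-2), heading=90, pen down
FD 12: (9,-2) -> (9,10) [heading=90, draw]
PD: pen down
FD 11: (9,10) -> (9,21) [heading=90, draw]
LT 180: heading 90 -> 270
Final: pos=(9,21), heading=270, 2 segment(s) drawn
Segments drawn: 2

Answer: 2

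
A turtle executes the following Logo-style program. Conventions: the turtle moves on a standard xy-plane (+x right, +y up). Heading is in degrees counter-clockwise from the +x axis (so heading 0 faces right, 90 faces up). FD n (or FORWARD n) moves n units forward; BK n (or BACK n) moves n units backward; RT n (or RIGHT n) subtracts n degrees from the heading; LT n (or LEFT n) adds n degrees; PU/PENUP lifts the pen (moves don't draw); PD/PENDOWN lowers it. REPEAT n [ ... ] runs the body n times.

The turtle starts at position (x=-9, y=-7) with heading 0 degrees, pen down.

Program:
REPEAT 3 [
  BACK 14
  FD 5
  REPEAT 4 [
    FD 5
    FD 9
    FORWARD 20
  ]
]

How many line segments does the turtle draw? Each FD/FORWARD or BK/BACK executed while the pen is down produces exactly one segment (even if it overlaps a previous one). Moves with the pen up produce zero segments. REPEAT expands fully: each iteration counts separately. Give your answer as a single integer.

Executing turtle program step by step:
Start: pos=(-9,-7), heading=0, pen down
REPEAT 3 [
  -- iteration 1/3 --
  BK 14: (-9,-7) -> (-23,-7) [heading=0, draw]
  FD 5: (-23,-7) -> (-18,-7) [heading=0, draw]
  REPEAT 4 [
    -- iteration 1/4 --
    FD 5: (-18,-7) -> (-13,-7) [heading=0, draw]
    FD 9: (-13,-7) -> (-4,-7) [heading=0, draw]
    FD 20: (-4,-7) -> (16,-7) [heading=0, draw]
    -- iteration 2/4 --
    FD 5: (16,-7) -> (21,-7) [heading=0, draw]
    FD 9: (21,-7) -> (30,-7) [heading=0, draw]
    FD 20: (30,-7) -> (50,-7) [heading=0, draw]
    -- iteration 3/4 --
    FD 5: (50,-7) -> (55,-7) [heading=0, draw]
    FD 9: (55,-7) -> (64,-7) [heading=0, draw]
    FD 20: (64,-7) -> (84,-7) [heading=0, draw]
    -- iteration 4/4 --
    FD 5: (84,-7) -> (89,-7) [heading=0, draw]
    FD 9: (89,-7) -> (98,-7) [heading=0, draw]
    FD 20: (98,-7) -> (118,-7) [heading=0, draw]
  ]
  -- iteration 2/3 --
  BK 14: (118,-7) -> (104,-7) [heading=0, draw]
  FD 5: (104,-7) -> (109,-7) [heading=0, draw]
  REPEAT 4 [
    -- iteration 1/4 --
    FD 5: (109,-7) -> (114,-7) [heading=0, draw]
    FD 9: (114,-7) -> (123,-7) [heading=0, draw]
    FD 20: (123,-7) -> (143,-7) [heading=0, draw]
    -- iteration 2/4 --
    FD 5: (143,-7) -> (148,-7) [heading=0, draw]
    FD 9: (148,-7) -> (157,-7) [heading=0, draw]
    FD 20: (157,-7) -> (177,-7) [heading=0, draw]
    -- iteration 3/4 --
    FD 5: (177,-7) -> (182,-7) [heading=0, draw]
    FD 9: (182,-7) -> (191,-7) [heading=0, draw]
    FD 20: (191,-7) -> (211,-7) [heading=0, draw]
    -- iteration 4/4 --
    FD 5: (211,-7) -> (216,-7) [heading=0, draw]
    FD 9: (216,-7) -> (225,-7) [heading=0, draw]
    FD 20: (225,-7) -> (245,-7) [heading=0, draw]
  ]
  -- iteration 3/3 --
  BK 14: (245,-7) -> (231,-7) [heading=0, draw]
  FD 5: (231,-7) -> (236,-7) [heading=0, draw]
  REPEAT 4 [
    -- iteration 1/4 --
    FD 5: (236,-7) -> (241,-7) [heading=0, draw]
    FD 9: (241,-7) -> (250,-7) [heading=0, draw]
    FD 20: (250,-7) -> (270,-7) [heading=0, draw]
    -- iteration 2/4 --
    FD 5: (270,-7) -> (275,-7) [heading=0, draw]
    FD 9: (275,-7) -> (284,-7) [heading=0, draw]
    FD 20: (284,-7) -> (304,-7) [heading=0, draw]
    -- iteration 3/4 --
    FD 5: (304,-7) -> (309,-7) [heading=0, draw]
    FD 9: (309,-7) -> (318,-7) [heading=0, draw]
    FD 20: (318,-7) -> (338,-7) [heading=0, draw]
    -- iteration 4/4 --
    FD 5: (338,-7) -> (343,-7) [heading=0, draw]
    FD 9: (343,-7) -> (352,-7) [heading=0, draw]
    FD 20: (352,-7) -> (372,-7) [heading=0, draw]
  ]
]
Final: pos=(372,-7), heading=0, 42 segment(s) drawn
Segments drawn: 42

Answer: 42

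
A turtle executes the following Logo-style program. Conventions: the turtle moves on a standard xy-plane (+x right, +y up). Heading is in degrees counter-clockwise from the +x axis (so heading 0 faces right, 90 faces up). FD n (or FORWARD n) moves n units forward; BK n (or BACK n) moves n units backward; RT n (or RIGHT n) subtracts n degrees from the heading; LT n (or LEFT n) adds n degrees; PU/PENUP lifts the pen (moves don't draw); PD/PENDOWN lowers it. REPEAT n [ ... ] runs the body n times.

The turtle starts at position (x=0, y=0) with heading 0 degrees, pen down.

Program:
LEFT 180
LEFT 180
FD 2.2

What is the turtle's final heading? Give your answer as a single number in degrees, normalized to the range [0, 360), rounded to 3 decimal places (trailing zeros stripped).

Answer: 0

Derivation:
Executing turtle program step by step:
Start: pos=(0,0), heading=0, pen down
LT 180: heading 0 -> 180
LT 180: heading 180 -> 0
FD 2.2: (0,0) -> (2.2,0) [heading=0, draw]
Final: pos=(2.2,0), heading=0, 1 segment(s) drawn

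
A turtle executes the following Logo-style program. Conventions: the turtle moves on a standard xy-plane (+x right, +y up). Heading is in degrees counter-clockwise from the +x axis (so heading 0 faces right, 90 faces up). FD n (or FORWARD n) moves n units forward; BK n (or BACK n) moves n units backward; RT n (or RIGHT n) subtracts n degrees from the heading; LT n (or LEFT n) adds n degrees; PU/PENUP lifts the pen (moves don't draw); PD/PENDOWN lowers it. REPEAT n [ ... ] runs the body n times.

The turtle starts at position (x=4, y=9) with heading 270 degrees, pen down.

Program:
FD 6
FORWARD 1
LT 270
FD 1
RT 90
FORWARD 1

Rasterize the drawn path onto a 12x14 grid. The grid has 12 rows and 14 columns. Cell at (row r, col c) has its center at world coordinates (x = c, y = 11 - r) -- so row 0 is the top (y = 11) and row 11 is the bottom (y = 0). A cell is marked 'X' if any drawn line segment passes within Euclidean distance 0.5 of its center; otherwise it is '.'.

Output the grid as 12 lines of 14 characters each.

Answer: ..............
..............
....X.........
....X.........
....X.........
....X.........
....X.........
....X.........
...XX.........
...XX.........
..............
..............

Derivation:
Segment 0: (4,9) -> (4,3)
Segment 1: (4,3) -> (4,2)
Segment 2: (4,2) -> (3,2)
Segment 3: (3,2) -> (3,3)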